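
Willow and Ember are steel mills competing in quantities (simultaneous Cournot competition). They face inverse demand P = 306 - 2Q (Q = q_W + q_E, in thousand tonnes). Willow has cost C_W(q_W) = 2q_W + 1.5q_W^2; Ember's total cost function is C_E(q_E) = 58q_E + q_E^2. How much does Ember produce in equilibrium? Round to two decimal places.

Willow's profit: π_W = (306 - 2Q)q_W - (2q_W + (3/2)q_W²). Setting ∂π_W/∂q_W = 0: 304 - 7q_W - 2(q_E) = 0.
Ember's profit: π_E = (306 - 2Q)q_E - (58q_E + q_E²). Setting ∂π_E/∂q_E = 0: 248 - 6q_E - 2(q_W) = 0.
Rearranging gives the reaction functions q_W = (304 - 2q_E)/7 and q_E = (248 - 2q_W)/6.
Substituting one into the other gives q_W = 664/19 and q_E = 564/19.

29.68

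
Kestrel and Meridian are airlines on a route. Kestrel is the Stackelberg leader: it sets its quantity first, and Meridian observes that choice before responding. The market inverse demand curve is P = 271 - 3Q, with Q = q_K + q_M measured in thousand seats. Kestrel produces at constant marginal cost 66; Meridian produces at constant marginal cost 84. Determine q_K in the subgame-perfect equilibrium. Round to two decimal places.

The follower Meridian best-responds to any q_K: π_M = (271 - 3Q)q_M - 84q_M.
Setting the follower's marginal profit to zero, 187 - 3q_K - 6q_M = 0, i.e. q_M = (187 - 3q_K)/6.
The leader anticipates this reaction. Substituting into P = 271 - 3Q gives P = 355/2 - (3/2)q_K, so π_K = (355/2 - (3/2)q_K)q_K - 66q_K.
Leader FOC: 223/2 - 3q_K = 0, so q_K = 223/6.
Then q_M = (187 - 3·(223/6))/6 = 151/12.

37.17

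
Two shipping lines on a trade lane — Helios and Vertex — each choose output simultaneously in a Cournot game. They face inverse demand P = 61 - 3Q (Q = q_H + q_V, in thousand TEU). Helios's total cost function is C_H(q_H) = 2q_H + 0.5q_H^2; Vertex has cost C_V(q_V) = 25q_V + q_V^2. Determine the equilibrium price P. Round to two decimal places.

Helios's profit: π_H = (61 - 3Q)q_H - (2q_H + (1/2)q_H²). Setting ∂π_H/∂q_H = 0: 59 - 7q_H - 3(q_V) = 0.
Vertex's first-order condition: 36 - 8q_V - 3(q_H) = 0.
Best responses: q_H = (59 - 3q_V)/7, q_V = (36 - 3q_H)/8.
Solving the pair: q_H = 364/47, q_V = 75/47.
Total output Q = 439/47, so price P = 61 - 3·(439/47) = 1550/47.

32.98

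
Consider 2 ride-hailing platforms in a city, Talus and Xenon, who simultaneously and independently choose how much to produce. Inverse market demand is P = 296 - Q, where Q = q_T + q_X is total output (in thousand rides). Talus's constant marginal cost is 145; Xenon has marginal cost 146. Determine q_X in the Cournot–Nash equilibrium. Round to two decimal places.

49.67

Talus's profit: π_T = (296 - Q)q_T - (145q_T). Setting ∂π_T/∂q_T = 0: 151 - 2q_T - (q_X) = 0.
Xenon's first-order condition: 150 - 2q_X - (q_T) = 0.
So q_T = (151 - q_X)/2 and q_X = (150 - q_T)/2.
Solving the pair: q_T = 152/3, q_X = 149/3.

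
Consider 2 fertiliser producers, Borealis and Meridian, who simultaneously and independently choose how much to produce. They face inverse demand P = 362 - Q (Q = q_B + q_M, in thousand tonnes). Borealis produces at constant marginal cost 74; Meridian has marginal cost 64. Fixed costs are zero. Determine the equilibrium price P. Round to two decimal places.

166.67

Borealis's profit: π_B = (362 - Q)q_B - (74q_B). Setting ∂π_B/∂q_B = 0: 288 - 2q_B - (q_M) = 0.
Meridian's first-order condition: 298 - 2q_M - (q_B) = 0.
Rearranging gives the reaction functions q_B = (288 - q_M)/2 and q_M = (298 - q_B)/2.
Substituting one into the other gives q_B = 278/3 and q_M = 308/3.
Total output Q = 586/3, so price P = 362 - 586/3 = 500/3.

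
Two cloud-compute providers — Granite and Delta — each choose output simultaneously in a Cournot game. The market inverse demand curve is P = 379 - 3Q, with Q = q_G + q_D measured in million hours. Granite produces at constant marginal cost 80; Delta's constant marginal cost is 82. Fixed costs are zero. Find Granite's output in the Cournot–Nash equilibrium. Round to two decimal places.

33.44

Granite's profit: π_G = (379 - 3Q)q_G - (80q_G). Setting ∂π_G/∂q_G = 0: 299 - 6q_G - 3(q_D) = 0.
Delta's first-order condition: 297 - 6q_D - 3(q_G) = 0.
Best responses: q_G = (299 - 3q_D)/6, q_D = (297 - 3q_G)/6.
Substituting one into the other gives q_G = 301/9 and q_D = 295/9.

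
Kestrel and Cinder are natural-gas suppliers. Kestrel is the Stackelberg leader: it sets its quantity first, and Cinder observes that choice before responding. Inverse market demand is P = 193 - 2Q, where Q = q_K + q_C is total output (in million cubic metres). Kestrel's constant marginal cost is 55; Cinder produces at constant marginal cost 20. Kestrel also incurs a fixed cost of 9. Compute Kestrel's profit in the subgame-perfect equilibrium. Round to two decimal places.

654.06

Solve by backward induction. Given q_K, the follower Cinder maximises π_C = (193 - 2q_K - 2q_C)q_C - 20q_C.
∂π_C/∂q_C = 173 - 2q_K - 4q_C = 0 gives the reaction function q_C = (173 - 2q_K)/4.
The leader anticipates this reaction. Substituting into P = 193 - 2Q gives P = 213/2 - q_K, so π_K = (213/2 - q_K)q_K - 55q_K.
Leader FOC: 103/2 - 2q_K = 0, so q_K = 103/4.
Then q_C = (173 - 2·(103/4))/4 = 243/8.
Price P = 193 - 2·(449/8) = 323/4.
Kestrel's profit: (323/4 - 55)·(103/4) - 9 = 654.0625.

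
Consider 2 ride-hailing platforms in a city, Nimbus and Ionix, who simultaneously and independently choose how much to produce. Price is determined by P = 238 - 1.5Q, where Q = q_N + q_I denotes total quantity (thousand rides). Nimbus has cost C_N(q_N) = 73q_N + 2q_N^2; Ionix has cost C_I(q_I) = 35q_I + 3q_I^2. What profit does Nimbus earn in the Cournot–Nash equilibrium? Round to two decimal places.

1321.62

Nimbus's profit: π_N = (238 - 1.5Q)q_N - (73q_N + 2q_N²). Setting ∂π_N/∂q_N = 0: 165 - 7q_N - (3/2)(q_I) = 0.
Ionix's first-order condition: 203 - 9q_I - (3/2)(q_N) = 0.
Best responses: q_N = (165 - (3/2)q_I)/7, q_I = (203 - (3/2)q_N)/9.
Substituting one into the other gives q_N = 1574/81 and q_I = 19.3169.
Price P = 238 - (3/2)·38.7490 = 179.8765.
Nimbus's profit: 179.8765·(1574/81) - 73·(1574/81) - 2(1574/81)² = 1321.6226.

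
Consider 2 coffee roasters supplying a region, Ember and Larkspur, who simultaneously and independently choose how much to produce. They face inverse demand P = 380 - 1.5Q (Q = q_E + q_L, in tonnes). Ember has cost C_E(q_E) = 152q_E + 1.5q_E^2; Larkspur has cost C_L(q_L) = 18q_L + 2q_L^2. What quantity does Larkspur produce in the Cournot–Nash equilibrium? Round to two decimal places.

46.04

Ember's profit: π_E = (380 - 1.5Q)q_E - (152q_E + (3/2)q_E²). Setting ∂π_E/∂q_E = 0: 228 - 6q_E - (3/2)(q_L) = 0.
Larkspur's first-order condition: 362 - 7q_L - (3/2)(q_E) = 0.
So q_E = (228 - (3/2)q_L)/6 and q_L = (362 - (3/2)q_E)/7.
Solving the pair: q_E = 1404/53, q_L = 46.0377.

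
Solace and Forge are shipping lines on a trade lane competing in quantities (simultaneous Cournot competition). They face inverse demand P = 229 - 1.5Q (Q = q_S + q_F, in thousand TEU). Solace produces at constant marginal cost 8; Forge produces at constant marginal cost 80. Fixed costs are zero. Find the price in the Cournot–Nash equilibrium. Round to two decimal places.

Solace's profit: π_S = (229 - 1.5Q)q_S - (8q_S). Setting ∂π_S/∂q_S = 0: 221 - 3q_S - (3/2)(q_F) = 0.
Forge's profit: π_F = (229 - 1.5Q)q_F - (80q_F). Setting ∂π_F/∂q_F = 0: 149 - 3q_F - (3/2)(q_S) = 0.
So q_S = (221 - (3/2)q_F)/3 and q_F = (149 - (3/2)q_S)/3.
Substituting one into the other gives q_S = 586/9 and q_F = 154/9.
Total output Q = 740/9, so price P = 229 - (3/2)·(740/9) = 317/3.

105.67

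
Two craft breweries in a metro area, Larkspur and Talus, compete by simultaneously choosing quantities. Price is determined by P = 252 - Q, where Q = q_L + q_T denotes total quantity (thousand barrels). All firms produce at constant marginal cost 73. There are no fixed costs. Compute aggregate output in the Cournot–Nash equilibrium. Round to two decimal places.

119.33

Each firm earns π_i = (252 - Q)q_i - 73q_i.
Setting ∂π_i/∂q_i = 0 with rivals' quantities fixed: 179 - 2q_i - q_j = 0.
By symmetry each firm produces the same amount; substituting q_j = q_i yields q_i = 179/3.
Total output Q = 179/3 + 179/3 = 358/3.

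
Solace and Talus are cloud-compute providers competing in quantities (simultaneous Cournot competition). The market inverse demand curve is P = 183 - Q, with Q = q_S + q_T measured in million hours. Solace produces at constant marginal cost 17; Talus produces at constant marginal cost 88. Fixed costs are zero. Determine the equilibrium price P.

Solace's profit: π_S = (183 - Q)q_S - (17q_S). Setting ∂π_S/∂q_S = 0: 166 - 2q_S - (q_T) = 0.
Talus's first-order condition: 95 - 2q_T - (q_S) = 0.
Best responses: q_S = (166 - q_T)/2, q_T = (95 - q_S)/2.
Solving the pair: q_S = 79, q_T = 8.
Total output Q = 87, so price P = 183 - 87 = 96.

96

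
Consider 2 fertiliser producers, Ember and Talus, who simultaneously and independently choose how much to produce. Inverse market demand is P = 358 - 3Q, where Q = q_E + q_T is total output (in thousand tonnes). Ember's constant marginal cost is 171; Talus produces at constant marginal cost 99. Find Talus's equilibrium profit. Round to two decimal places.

4057.81

Ember's profit: π_E = (358 - 3Q)q_E - (171q_E). Setting ∂π_E/∂q_E = 0: 187 - 6q_E - 3(q_T) = 0.
Talus's first-order condition: 259 - 6q_T - 3(q_E) = 0.
So q_E = (187 - 3q_T)/6 and q_T = (259 - 3q_E)/6.
Solving the pair: q_E = 115/9, q_T = 331/9.
Price P = 358 - 3·(446/9) = 628/3.
Talus's profit: (628/3 - 99)·(331/9) = 4057.8148.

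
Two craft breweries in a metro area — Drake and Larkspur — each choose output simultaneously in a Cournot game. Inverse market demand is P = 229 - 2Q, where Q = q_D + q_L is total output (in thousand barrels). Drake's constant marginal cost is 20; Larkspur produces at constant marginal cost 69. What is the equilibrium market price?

106

Drake's profit: π_D = (229 - 2Q)q_D - (20q_D). Setting ∂π_D/∂q_D = 0: 209 - 4q_D - 2(q_L) = 0.
Larkspur's profit: π_L = (229 - 2Q)q_L - (69q_L). Setting ∂π_L/∂q_L = 0: 160 - 4q_L - 2(q_D) = 0.
Best responses: q_D = (209 - 2q_L)/4, q_L = (160 - 2q_D)/4.
Solving the pair: q_D = 43, q_L = 37/2.
Total output Q = 123/2, so price P = 229 - 2·(123/2) = 106.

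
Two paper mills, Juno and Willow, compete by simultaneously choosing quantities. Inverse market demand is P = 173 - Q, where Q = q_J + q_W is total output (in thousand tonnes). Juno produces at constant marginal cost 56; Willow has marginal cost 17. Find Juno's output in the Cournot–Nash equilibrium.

26

Juno's profit: π_J = (173 - Q)q_J - (56q_J). Setting ∂π_J/∂q_J = 0: 117 - 2q_J - (q_W) = 0.
Willow's first-order condition: 156 - 2q_W - (q_J) = 0.
So q_J = (117 - q_W)/2 and q_W = (156 - q_J)/2.
Solving the pair: q_J = 26, q_W = 65.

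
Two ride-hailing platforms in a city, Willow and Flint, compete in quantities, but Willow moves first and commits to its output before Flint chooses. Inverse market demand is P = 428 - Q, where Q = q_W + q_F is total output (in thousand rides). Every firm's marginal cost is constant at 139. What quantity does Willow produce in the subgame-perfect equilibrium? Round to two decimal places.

144.50

The follower Flint best-responds to any q_W: π_F = (428 - Q)q_F - 139q_F.
∂π_F/∂q_F = 289 - q_W - 2q_F = 0 gives the reaction function q_F = (289 - q_W)/2.
Willow substitutes q_F(q_W) into its own profit: π_W = q_W(428 - q_W - (289 - q_W)/2) - 139q_W = (567/2 - (1/2)q_W)q_W - 139q_W.
Leader FOC: 289/2 - q_W = 0, so q_W = 289/2.
Then q_F = (289 - 289/2)/2 = 289/4.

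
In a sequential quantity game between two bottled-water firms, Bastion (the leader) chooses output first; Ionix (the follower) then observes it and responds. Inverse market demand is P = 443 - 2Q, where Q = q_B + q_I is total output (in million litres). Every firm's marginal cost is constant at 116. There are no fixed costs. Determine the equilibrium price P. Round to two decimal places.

197.75

Solve by backward induction. Given q_B, the follower Ionix maximises π_I = (443 - 2q_B - 2q_I)q_I - 116q_I.
∂π_I/∂q_I = 327 - 2q_B - 4q_I = 0 gives the reaction function q_I = (327 - 2q_B)/4.
The leader anticipates this reaction. Substituting into P = 443 - 2Q gives P = 559/2 - q_B, so π_B = (559/2 - q_B)q_B - 116q_B.
Maximising: ∂π_B/∂q_B = 327/2 - 2q_B = 0, giving q_B = 327/4.
Then q_I = (327 - 2·(327/4))/4 = 327/8.
Total output Q = 981/8, so price P = 443 - 2·(981/8) = 791/4.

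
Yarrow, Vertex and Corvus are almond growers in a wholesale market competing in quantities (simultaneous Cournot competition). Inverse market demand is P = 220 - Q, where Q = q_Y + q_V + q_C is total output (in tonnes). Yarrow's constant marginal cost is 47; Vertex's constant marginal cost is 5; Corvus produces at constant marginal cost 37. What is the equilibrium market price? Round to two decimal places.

77.25

Yarrow's profit: π_Y = (220 - Q)q_Y - (47q_Y). Setting ∂π_Y/∂q_Y = 0: 173 - 2q_Y - (q_V + q_C) = 0.
Vertex's first-order condition: 215 - 2q_V - (q_Y + q_C) = 0.
Corvus's profit: π_C = (220 - Q)q_C - (37q_C). Setting ∂π_C/∂q_C = 0: 183 - 2q_C - (q_Y + q_V) = 0.
Adding the 3 first-order conditions: 571 − 4Q = 0, so Q = 571/4.
Back-substituting: q_Y = (173 − 571/4) = 121/4, q_V = (215 − 571/4) = 289/4, q_C = (183 − 571/4) = 161/4.
Total output Q = 571/4, so price P = 220 - 571/4 = 309/4.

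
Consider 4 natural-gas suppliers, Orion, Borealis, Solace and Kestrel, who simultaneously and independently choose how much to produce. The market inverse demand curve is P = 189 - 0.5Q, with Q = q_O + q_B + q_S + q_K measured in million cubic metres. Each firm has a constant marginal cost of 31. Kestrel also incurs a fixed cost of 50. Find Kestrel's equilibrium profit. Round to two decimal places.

A representative firm's profit is π_i = q_i(189 - 0.5Q) - 31q_i.
First-order condition (treating rivals' output as given): 158 - q_i - (1/2)·Σ_{j≠i} q_j = 0.
With identical firms every q_j equals q_i, so Σ_{j≠i} q_j = 3q_i and 158 = (5/2)q_i, giving q_i = 316/5.
Price P = 189 - (1/2)·(1264/5) = 313/5.
Kestrel's profit: (313/5 - 31)·(316/5) - 50 = 1947.1200.

1947.12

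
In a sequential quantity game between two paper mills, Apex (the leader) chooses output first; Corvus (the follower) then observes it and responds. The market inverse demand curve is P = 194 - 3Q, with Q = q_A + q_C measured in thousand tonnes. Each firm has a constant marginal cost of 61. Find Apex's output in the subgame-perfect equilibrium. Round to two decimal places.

Solve by backward induction. Given q_A, the follower Corvus maximises π_C = (194 - 3q_A - 3q_C)q_C - 61q_C.
Setting the follower's marginal profit to zero, 133 - 3q_A - 6q_C = 0, i.e. q_C = (133 - 3q_A)/6.
The leader anticipates this reaction. Substituting into P = 194 - 3Q gives P = 255/2 - (3/2)q_A, so π_A = (255/2 - (3/2)q_A)q_A - 61q_A.
The leader's first-order condition 133/2 - 3q_A = 0 yields q_A = 133/6.
Then q_C = (133 - 3·(133/6))/6 = 133/12.

22.17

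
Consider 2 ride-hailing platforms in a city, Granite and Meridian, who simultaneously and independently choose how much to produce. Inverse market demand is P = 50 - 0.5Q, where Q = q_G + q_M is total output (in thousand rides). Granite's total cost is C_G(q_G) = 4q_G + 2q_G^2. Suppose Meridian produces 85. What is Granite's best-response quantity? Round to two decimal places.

0.70

With the rival's output fixed at 85, Granite's profit is π_G = (50 - (1/2)·85 - (1/2)q_G)q_G - (4q_G + 2q_G²) = (15/2 - (1/2)q_G)q_G - (4q_G + 2q_G²).
∂π_G/∂q_G = 7/2 - 5q_G = 0, so q_G = 7/10.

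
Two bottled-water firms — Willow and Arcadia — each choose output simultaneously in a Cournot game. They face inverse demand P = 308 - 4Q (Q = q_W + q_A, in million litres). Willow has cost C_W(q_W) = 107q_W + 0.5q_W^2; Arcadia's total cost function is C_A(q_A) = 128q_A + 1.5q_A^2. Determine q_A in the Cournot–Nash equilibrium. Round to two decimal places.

9.83

Willow's profit: π_W = (308 - 4Q)q_W - (107q_W + (1/2)q_W²). Setting ∂π_W/∂q_W = 0: 201 - 9q_W - 4(q_A) = 0.
Arcadia's profit: π_A = (308 - 4Q)q_A - (128q_A + (3/2)q_A²). Setting ∂π_A/∂q_A = 0: 180 - 11q_A - 4(q_W) = 0.
So q_W = (201 - 4q_A)/9 and q_A = (180 - 4q_W)/11.
Substituting one into the other gives q_W = 1491/83 and q_A = 816/83.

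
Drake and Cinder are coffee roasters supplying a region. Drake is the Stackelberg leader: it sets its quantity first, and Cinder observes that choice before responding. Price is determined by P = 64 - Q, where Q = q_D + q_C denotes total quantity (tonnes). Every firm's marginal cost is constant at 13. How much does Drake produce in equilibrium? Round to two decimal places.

Solve by backward induction. Given q_D, the follower Cinder maximises π_C = (64 - q_D - q_C)q_C - 13q_C.
Setting the follower's marginal profit to zero, 51 - q_D - 2q_C = 0, i.e. q_C = (51 - q_D)/2.
Drake substitutes q_C(q_D) into its own profit: π_D = q_D(64 - q_D - (51 - q_D)/2) - 13q_D = (77/2 - (1/2)q_D)q_D - 13q_D.
Maximising: ∂π_D/∂q_D = 51/2 - q_D = 0, giving q_D = 51/2.
Then q_C = (51 - 51/2)/2 = 51/4.

25.50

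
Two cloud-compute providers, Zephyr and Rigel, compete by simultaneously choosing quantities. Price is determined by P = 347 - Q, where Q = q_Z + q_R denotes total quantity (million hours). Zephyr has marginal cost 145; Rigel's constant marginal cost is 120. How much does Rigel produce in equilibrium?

84

Zephyr's profit: π_Z = (347 - Q)q_Z - (145q_Z). Setting ∂π_Z/∂q_Z = 0: 202 - 2q_Z - (q_R) = 0.
Rigel's profit: π_R = (347 - Q)q_R - (120q_R). Setting ∂π_R/∂q_R = 0: 227 - 2q_R - (q_Z) = 0.
Rearranging gives the reaction functions q_Z = (202 - q_R)/2 and q_R = (227 - q_Z)/2.
Substituting one into the other gives q_Z = 59 and q_R = 84.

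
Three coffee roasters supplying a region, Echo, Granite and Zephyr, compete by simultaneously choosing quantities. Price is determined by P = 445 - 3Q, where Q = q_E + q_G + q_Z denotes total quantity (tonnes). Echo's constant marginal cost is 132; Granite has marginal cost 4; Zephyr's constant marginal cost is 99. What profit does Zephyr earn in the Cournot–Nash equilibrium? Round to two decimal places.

1680.33

Echo's profit: π_E = (445 - 3Q)q_E - (132q_E). Setting ∂π_E/∂q_E = 0: 313 - 6q_E - 3(q_G + q_Z) = 0.
Granite's first-order condition: 441 - 6q_G - 3(q_E + q_Z) = 0.
Zephyr's profit: π_Z = (445 - 3Q)q_Z - (99q_Z). Setting ∂π_Z/∂q_Z = 0: 346 - 6q_Z - 3(q_E + q_G) = 0.
Adding the 3 conditions: 1100 − 6Q − 6Q = 0, i.e. Q = 275/3.
Back-substituting: q_E = (313 − 275)/3 = 38/3, q_G = (441 − 275)/3 = 166/3, q_Z = (346 − 275)/3 = 71/3.
Price P = 445 - 3·(275/3) = 170.
Zephyr's profit: (170 - 99)·(71/3) = 1680.3333.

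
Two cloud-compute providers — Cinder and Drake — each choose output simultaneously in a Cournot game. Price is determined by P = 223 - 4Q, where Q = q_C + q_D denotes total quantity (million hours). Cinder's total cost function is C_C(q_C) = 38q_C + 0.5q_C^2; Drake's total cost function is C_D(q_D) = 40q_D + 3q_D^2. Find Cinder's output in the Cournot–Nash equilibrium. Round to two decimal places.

Cinder's profit: π_C = (223 - 4Q)q_C - (38q_C + (1/2)q_C²). Setting ∂π_C/∂q_C = 0: 185 - 9q_C - 4(q_D) = 0.
Drake's first-order condition: 183 - 14q_D - 4(q_C) = 0.
Rearranging gives the reaction functions q_C = (185 - 4q_D)/9 and q_D = (183 - 4q_C)/14.
Solving the pair: q_C = 929/55, q_D = 907/110.

16.89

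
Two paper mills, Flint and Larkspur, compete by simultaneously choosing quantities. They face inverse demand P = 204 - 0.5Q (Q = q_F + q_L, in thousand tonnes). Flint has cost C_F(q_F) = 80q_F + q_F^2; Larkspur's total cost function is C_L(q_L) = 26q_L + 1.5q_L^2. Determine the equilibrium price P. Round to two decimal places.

166.60

Flint's profit: π_F = (204 - 0.5Q)q_F - (80q_F + q_F²). Setting ∂π_F/∂q_F = 0: 124 - 3q_F - (1/2)(q_L) = 0.
Larkspur's first-order condition: 178 - 4q_L - (1/2)(q_F) = 0.
Rearranging gives the reaction functions q_F = (124 - (1/2)q_L)/3 and q_L = (178 - (1/2)q_F)/4.
Substituting one into the other gives q_F = 1628/47 and q_L = 1888/47.
Total output Q = 74.8085, so price P = 204 - (1/2)·74.8085 = 166.5957.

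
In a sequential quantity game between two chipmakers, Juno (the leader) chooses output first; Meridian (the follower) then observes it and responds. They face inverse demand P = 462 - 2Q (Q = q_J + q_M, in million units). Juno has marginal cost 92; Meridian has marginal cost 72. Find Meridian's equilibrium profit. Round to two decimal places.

5778.13

Solve by backward induction. Given q_J, the follower Meridian maximises π_M = (462 - 2q_J - 2q_M)q_M - 72q_M.
Setting the follower's marginal profit to zero, 390 - 2q_J - 4q_M = 0, i.e. q_M = (390 - 2q_J)/4.
The leader anticipates this reaction. Substituting into P = 462 - 2Q gives P = 267 - q_J, so π_J = (267 - q_J)q_J - 92q_J.
Leader FOC: 175 - 2q_J = 0, so q_J = 175/2.
Then q_M = (390 - 2·(175/2))/4 = 215/4.
Price P = 462 - 2·(565/4) = 359/2.
Meridian's profit: (359/2 - 72)·(215/4) = 5778.1250.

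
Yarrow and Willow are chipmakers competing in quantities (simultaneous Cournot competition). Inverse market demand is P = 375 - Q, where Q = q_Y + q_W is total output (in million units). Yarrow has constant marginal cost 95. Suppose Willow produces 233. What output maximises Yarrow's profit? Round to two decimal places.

With the rival's output fixed at 233, Yarrow's profit is π_Y = (375 - 233 - q_Y)q_Y - (95q_Y) = (142 - q_Y)q_Y - (95q_Y).
∂π_Y/∂q_Y = 47 - 2q_Y = 0, so q_Y = 47/2.

23.50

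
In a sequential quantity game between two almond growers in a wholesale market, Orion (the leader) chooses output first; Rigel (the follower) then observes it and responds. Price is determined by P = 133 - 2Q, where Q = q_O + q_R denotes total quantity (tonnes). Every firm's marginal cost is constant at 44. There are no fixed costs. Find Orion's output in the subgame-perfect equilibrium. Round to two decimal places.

Solve by backward induction. Given q_O, the follower Rigel maximises π_R = (133 - 2q_O - 2q_R)q_R - 44q_R.
Setting the follower's marginal profit to zero, 89 - 2q_O - 4q_R = 0, i.e. q_R = (89 - 2q_O)/4.
The leader anticipates this reaction. Substituting into P = 133 - 2Q gives P = 177/2 - q_O, so π_O = (177/2 - q_O)q_O - 44q_O.
Maximising: ∂π_O/∂q_O = 89/2 - 2q_O = 0, giving q_O = 89/4.
Then q_R = (89 - 2·(89/4))/4 = 89/8.

22.25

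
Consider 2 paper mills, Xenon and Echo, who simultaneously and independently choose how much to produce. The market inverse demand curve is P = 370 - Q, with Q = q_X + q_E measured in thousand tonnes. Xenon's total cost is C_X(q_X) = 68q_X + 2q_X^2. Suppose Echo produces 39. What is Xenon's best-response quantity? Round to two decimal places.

43.83

With the rival's output fixed at 39, Xenon's profit is π_X = (370 - 39 - q_X)q_X - (68q_X + 2q_X²) = (331 - q_X)q_X - (68q_X + 2q_X²).
∂π_X/∂q_X = 263 - 6q_X = 0, so q_X = 263/6.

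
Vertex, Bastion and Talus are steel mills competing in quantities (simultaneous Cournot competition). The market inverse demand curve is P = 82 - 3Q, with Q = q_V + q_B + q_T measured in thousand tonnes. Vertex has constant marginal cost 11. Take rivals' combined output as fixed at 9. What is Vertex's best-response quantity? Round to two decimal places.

With rivals' combined output fixed at 9, Vertex's profit is π_V = (82 - 3·9 - 3q_V)q_V - (11q_V) = (55 - 3q_V)q_V - (11q_V).
∂π_V/∂q_V = 44 - 6q_V = 0, so q_V = 22/3.

7.33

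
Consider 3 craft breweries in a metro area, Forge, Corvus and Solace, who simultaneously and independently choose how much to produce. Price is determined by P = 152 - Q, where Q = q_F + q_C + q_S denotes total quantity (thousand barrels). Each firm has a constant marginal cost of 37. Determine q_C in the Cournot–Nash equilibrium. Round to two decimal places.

A representative firm's profit is π_i = q_i(152 - Q) - 37q_i.
Setting ∂π_i/∂q_i = 0 with rivals' quantities fixed: 115 - 2q_i - Σ_{j≠i} q_j = 0.
With identical firms every q_j equals q_i, so Σ_{j≠i} q_j = 2q_i and 115 = 4q_i, giving q_i = 115/4.

28.75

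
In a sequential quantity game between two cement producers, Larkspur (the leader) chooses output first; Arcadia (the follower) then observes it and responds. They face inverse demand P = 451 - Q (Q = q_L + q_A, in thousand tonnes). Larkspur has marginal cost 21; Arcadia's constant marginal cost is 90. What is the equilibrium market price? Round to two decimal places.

The follower Arcadia best-responds to any q_L: π_A = (451 - Q)q_A - 90q_A.
Setting the follower's marginal profit to zero, 361 - q_L - 2q_A = 0, i.e. q_A = (361 - q_L)/2.
Larkspur substitutes q_A(q_L) into its own profit: π_L = q_L(451 - q_L - (361 - q_L)/2) - 21q_L = (541/2 - (1/2)q_L)q_L - 21q_L.
The leader's first-order condition 499/2 - q_L = 0 yields q_L = 499/2.
Then q_A = (361 - 499/2)/2 = 223/4.
Total output Q = 1221/4, so price P = 451 - 1221/4 = 583/4.

145.75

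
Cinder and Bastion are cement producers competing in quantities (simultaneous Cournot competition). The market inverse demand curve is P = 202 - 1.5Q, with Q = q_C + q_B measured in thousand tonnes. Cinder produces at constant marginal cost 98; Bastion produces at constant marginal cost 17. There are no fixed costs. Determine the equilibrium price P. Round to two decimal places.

105.67

Cinder's profit: π_C = (202 - 1.5Q)q_C - (98q_C). Setting ∂π_C/∂q_C = 0: 104 - 3q_C - (3/2)(q_B) = 0.
Bastion's first-order condition: 185 - 3q_B - (3/2)(q_C) = 0.
So q_C = (104 - (3/2)q_B)/3 and q_B = (185 - (3/2)q_C)/3.
Substituting one into the other gives q_C = 46/9 and q_B = 532/9.
Total output Q = 578/9, so price P = 202 - (3/2)·(578/9) = 317/3.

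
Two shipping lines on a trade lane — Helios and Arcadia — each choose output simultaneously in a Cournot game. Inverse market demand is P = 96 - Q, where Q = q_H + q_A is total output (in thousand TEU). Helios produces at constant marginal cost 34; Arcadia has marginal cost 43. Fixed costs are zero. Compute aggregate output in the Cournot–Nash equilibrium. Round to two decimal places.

Helios's profit: π_H = (96 - Q)q_H - (34q_H). Setting ∂π_H/∂q_H = 0: 62 - 2q_H - (q_A) = 0.
Arcadia's first-order condition: 53 - 2q_A - (q_H) = 0.
Best responses: q_H = (62 - q_A)/2, q_A = (53 - q_H)/2.
Substituting one into the other gives q_H = 71/3 and q_A = 44/3.
Total output Q = 71/3 + 44/3 = 115/3.

38.33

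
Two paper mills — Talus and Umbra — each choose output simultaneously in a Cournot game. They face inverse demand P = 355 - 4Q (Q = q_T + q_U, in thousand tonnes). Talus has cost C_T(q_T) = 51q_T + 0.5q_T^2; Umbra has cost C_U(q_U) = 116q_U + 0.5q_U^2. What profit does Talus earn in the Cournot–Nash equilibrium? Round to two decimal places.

3374.63

Talus's profit: π_T = (355 - 4Q)q_T - (51q_T + (1/2)q_T²). Setting ∂π_T/∂q_T = 0: 304 - 9q_T - 4(q_U) = 0.
Umbra's first-order condition: 239 - 9q_U - 4(q_T) = 0.
So q_T = (304 - 4q_U)/9 and q_U = (239 - 4q_T)/9.
Substituting one into the other gives q_T = 356/13 and q_U = 187/13.
Price P = 355 - 4·(543/13) = 187.9231.
Talus's profit: 187.9231·(356/13) - 51·(356/13) - (1/2)(356/13)² = 3374.6272.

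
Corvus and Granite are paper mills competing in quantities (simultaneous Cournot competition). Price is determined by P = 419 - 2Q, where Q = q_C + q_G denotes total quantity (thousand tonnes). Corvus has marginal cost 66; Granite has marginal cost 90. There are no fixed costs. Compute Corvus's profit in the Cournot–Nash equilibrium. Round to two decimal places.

Corvus's profit: π_C = (419 - 2Q)q_C - (66q_C). Setting ∂π_C/∂q_C = 0: 353 - 4q_C - 2(q_G) = 0.
Granite's first-order condition: 329 - 4q_G - 2(q_C) = 0.
So q_C = (353 - 2q_G)/4 and q_G = (329 - 2q_C)/4.
Substituting one into the other gives q_C = 377/6 and q_G = 305/6.
Price P = 419 - 2·(341/3) = 575/3.
Corvus's profit: (575/3 - 66)·(377/6) = 7896.0556.

7896.06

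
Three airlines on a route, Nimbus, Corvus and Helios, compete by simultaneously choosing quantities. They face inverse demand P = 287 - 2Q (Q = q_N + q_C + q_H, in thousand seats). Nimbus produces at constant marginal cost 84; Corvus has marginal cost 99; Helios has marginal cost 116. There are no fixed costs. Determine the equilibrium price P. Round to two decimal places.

Nimbus's profit: π_N = (287 - 2Q)q_N - (84q_N). Setting ∂π_N/∂q_N = 0: 203 - 4q_N - 2(q_C + q_H) = 0.
Corvus's first-order condition: 188 - 4q_C - 2(q_N + q_H) = 0.
Helios's first-order condition: 171 - 4q_H - 2(q_N + q_C) = 0.
Summing all 3 equations gives 562 − 8Q = 0, hence Q = 281/4.
Back-substituting: q_N = (203 − 281/2)/2 = 125/4, q_C = (188 − 281/2)/2 = 95/4, q_H = (171 − 281/2)/2 = 61/4.
Total output Q = 281/4, so price P = 287 - 2·(281/4) = 293/2.

146.50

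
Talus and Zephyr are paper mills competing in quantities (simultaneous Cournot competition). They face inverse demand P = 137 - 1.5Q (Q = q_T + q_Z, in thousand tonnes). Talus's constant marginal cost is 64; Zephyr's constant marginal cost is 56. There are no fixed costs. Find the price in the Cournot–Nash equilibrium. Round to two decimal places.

Talus's profit: π_T = (137 - 1.5Q)q_T - (64q_T). Setting ∂π_T/∂q_T = 0: 73 - 3q_T - (3/2)(q_Z) = 0.
Zephyr's first-order condition: 81 - 3q_Z - (3/2)(q_T) = 0.
Best responses: q_T = (73 - (3/2)q_Z)/3, q_Z = (81 - (3/2)q_T)/3.
Solving the pair: q_T = 130/9, q_Z = 178/9.
Total output Q = 308/9, so price P = 137 - (3/2)·(308/9) = 257/3.

85.67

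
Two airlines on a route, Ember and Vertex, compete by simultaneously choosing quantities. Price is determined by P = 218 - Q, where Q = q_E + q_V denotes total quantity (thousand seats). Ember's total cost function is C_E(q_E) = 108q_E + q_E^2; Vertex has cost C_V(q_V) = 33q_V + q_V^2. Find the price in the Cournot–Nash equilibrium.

159

Ember's profit: π_E = (218 - Q)q_E - (108q_E + q_E²). Setting ∂π_E/∂q_E = 0: 110 - 4q_E - (q_V) = 0.
Vertex's first-order condition: 185 - 4q_V - (q_E) = 0.
So q_E = (110 - q_V)/4 and q_V = (185 - q_E)/4.
Solving the pair: q_E = 17, q_V = 42.
Total output Q = 59, so price P = 218 - 59 = 159.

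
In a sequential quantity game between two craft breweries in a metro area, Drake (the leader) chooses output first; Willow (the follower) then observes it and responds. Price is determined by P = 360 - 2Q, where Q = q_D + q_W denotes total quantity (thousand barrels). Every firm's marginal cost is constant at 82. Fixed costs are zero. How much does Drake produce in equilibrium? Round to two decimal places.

69.50

Solve by backward induction. Given q_D, the follower Willow maximises π_W = (360 - 2q_D - 2q_W)q_W - 82q_W.
Setting the follower's marginal profit to zero, 278 - 2q_D - 4q_W = 0, i.e. q_W = (278 - 2q_D)/4.
The leader anticipates this reaction. Substituting into P = 360 - 2Q gives P = 221 - q_D, so π_D = (221 - q_D)q_D - 82q_D.
The leader's first-order condition 139 - 2q_D = 0 yields q_D = 139/2.
Then q_W = (278 - 2·(139/2))/4 = 139/4.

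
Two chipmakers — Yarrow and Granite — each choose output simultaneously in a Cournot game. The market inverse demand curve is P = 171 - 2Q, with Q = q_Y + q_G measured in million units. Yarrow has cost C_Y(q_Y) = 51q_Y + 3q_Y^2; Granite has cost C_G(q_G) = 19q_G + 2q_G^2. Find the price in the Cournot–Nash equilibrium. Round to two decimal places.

Yarrow's profit: π_Y = (171 - 2Q)q_Y - (51q_Y + 3q_Y²). Setting ∂π_Y/∂q_Y = 0: 120 - 10q_Y - 2(q_G) = 0.
Granite's profit: π_G = (171 - 2Q)q_G - (19q_G + 2q_G²). Setting ∂π_G/∂q_G = 0: 152 - 8q_G - 2(q_Y) = 0.
Rearranging gives the reaction functions q_Y = (120 - 2q_G)/10 and q_G = (152 - 2q_Y)/8.
Solving the pair: q_Y = 164/19, q_G = 320/19.
Total output Q = 484/19, so price P = 171 - 2·(484/19) = 120.0526.

120.05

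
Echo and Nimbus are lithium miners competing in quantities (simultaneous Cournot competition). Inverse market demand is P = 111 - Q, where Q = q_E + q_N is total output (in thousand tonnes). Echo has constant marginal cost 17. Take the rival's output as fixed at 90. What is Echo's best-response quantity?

2

With the rival's output fixed at 90, Echo's profit is π_E = (111 - 90 - q_E)q_E - (17q_E) = (21 - q_E)q_E - (17q_E).
∂π_E/∂q_E = 4 - 2q_E = 0, so q_E = 2.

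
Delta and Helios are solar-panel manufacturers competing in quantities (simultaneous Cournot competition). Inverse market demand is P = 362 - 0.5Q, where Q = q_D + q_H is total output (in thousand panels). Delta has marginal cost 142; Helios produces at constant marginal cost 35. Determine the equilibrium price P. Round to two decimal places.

Delta's profit: π_D = (362 - 0.5Q)q_D - (142q_D). Setting ∂π_D/∂q_D = 0: 220 - q_D - (1/2)(q_H) = 0.
Helios's first-order condition: 327 - q_H - (1/2)(q_D) = 0.
Best responses: q_D = (220 - (1/2)q_H), q_H = (327 - (1/2)q_D).
Solving the pair: q_D = 226/3, q_H = 868/3.
Total output Q = 1094/3, so price P = 362 - (1/2)·(1094/3) = 539/3.

179.67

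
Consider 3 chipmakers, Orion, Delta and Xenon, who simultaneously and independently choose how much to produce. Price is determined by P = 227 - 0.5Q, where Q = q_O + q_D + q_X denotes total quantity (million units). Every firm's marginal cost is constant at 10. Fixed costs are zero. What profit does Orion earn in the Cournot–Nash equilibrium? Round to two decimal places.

Each firm earns π_i = (227 - 0.5Q)q_i - 10q_i.
Setting ∂π_i/∂q_i = 0 with rivals' quantities fixed: 217 - q_i - (1/2)·Σ_{j≠i} q_j = 0.
With identical firms every q_j equals q_i, so Σ_{j≠i} q_j = 2q_i and 217 = 2q_i, giving q_i = 217/2.
Price P = 227 - (1/2)·(651/2) = 257/4.
Orion's profit: (257/4 - 10)·(217/2) = 5886.1250.

5886.13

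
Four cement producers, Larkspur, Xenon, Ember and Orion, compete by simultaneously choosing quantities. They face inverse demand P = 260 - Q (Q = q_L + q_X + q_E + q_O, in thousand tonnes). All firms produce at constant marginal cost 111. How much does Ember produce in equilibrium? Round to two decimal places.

Each firm earns π_i = (260 - Q)q_i - 111q_i.
First-order condition (treating rivals' output as given): 149 - 2q_i - Σ_{j≠i} q_j = 0.
With identical firms every q_j equals q_i, so Σ_{j≠i} q_j = 3q_i and 149 = 5q_i, giving q_i = 149/5.

29.80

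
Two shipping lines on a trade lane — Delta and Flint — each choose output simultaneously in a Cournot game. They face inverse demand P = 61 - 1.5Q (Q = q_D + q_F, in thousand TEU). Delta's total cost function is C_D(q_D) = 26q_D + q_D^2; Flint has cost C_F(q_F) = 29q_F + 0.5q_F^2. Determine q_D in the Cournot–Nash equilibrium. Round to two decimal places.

Delta's profit: π_D = (61 - 1.5Q)q_D - (26q_D + q_D²). Setting ∂π_D/∂q_D = 0: 35 - 5q_D - (3/2)(q_F) = 0.
Flint's first-order condition: 32 - 4q_F - (3/2)(q_D) = 0.
Rearranging gives the reaction functions q_D = (35 - (3/2)q_F)/5 and q_F = (32 - (3/2)q_D)/4.
Solving the pair: q_D = 368/71, q_F = 430/71.

5.18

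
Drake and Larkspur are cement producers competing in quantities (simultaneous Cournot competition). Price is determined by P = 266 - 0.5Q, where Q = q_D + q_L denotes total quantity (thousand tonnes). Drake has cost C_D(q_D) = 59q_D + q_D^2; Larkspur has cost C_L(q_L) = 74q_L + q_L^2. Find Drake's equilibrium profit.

5400

Drake's profit: π_D = (266 - 0.5Q)q_D - (59q_D + q_D²). Setting ∂π_D/∂q_D = 0: 207 - 3q_D - (1/2)(q_L) = 0.
Larkspur's profit: π_L = (266 - 0.5Q)q_L - (74q_L + q_L²). Setting ∂π_L/∂q_L = 0: 192 - 3q_L - (1/2)(q_D) = 0.
Best responses: q_D = (207 - (1/2)q_L)/3, q_L = (192 - (1/2)q_D)/3.
Solving the pair: q_D = 60, q_L = 54.
Price P = 266 - (1/2)·114 = 209.
Drake's profit: 209·60 - 59·60 - 60² = 5400.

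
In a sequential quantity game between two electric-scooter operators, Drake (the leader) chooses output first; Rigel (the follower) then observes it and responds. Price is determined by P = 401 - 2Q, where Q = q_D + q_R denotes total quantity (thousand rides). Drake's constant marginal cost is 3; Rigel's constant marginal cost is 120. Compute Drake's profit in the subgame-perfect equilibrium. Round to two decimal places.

16576.56

Solve by backward induction. Given q_D, the follower Rigel maximises π_R = (401 - 2q_D - 2q_R)q_R - 120q_R.
Follower FOC: 281 - 2q_D - 4q_R = 0, so q_R(q_D) = (281 - 2q_D)/4.
The leader anticipates this reaction. Substituting into P = 401 - 2Q gives P = 521/2 - q_D, so π_D = (521/2 - q_D)q_D - 3q_D.
The leader's first-order condition 515/2 - 2q_D = 0 yields q_D = 515/4.
Then q_R = (281 - 2·(515/4))/4 = 47/8.
Price P = 401 - 2·(1077/8) = 527/4.
Drake's profit: (527/4 - 3)·(515/4) = 16576.5625.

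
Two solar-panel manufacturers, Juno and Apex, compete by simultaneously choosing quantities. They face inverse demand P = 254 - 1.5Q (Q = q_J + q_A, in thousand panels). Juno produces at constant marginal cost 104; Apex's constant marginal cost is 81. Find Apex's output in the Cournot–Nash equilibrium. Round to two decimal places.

43.56

Juno's profit: π_J = (254 - 1.5Q)q_J - (104q_J). Setting ∂π_J/∂q_J = 0: 150 - 3q_J - (3/2)(q_A) = 0.
Apex's first-order condition: 173 - 3q_A - (3/2)(q_J) = 0.
Best responses: q_J = (150 - (3/2)q_A)/3, q_A = (173 - (3/2)q_J)/3.
Substituting one into the other gives q_J = 254/9 and q_A = 392/9.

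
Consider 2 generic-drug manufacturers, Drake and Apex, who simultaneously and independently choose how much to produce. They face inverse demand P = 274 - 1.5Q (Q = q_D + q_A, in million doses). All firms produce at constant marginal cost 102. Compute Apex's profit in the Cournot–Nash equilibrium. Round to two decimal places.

2191.41

A representative firm's profit is π_i = q_i(274 - 1.5Q) - 102q_i.
Setting ∂π_i/∂q_i = 0 with rivals' quantities fixed: 172 - 3q_i - (3/2)q_j = 0.
With identical firms every q_j equals q_i, so q_j = q_i and 172 = (9/2)q_i, giving q_i = 344/9.
Price P = 274 - (3/2)·(688/9) = 478/3.
Apex's profit: (478/3 - 102)·(344/9) = 2191.4074.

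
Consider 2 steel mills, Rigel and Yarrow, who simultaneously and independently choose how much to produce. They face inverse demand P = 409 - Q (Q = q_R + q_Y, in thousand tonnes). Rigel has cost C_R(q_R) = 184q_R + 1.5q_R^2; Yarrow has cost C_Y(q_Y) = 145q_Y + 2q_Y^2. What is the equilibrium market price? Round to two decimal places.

Rigel's profit: π_R = (409 - Q)q_R - (184q_R + (3/2)q_R²). Setting ∂π_R/∂q_R = 0: 225 - 5q_R - (q_Y) = 0.
Yarrow's profit: π_Y = (409 - Q)q_Y - (145q_Y + 2q_Y²). Setting ∂π_Y/∂q_Y = 0: 264 - 6q_Y - (q_R) = 0.
Best responses: q_R = (225 - q_Y)/5, q_Y = (264 - q_R)/6.
Solving the pair: q_R = 1086/29, q_Y = 1095/29.
Total output Q = 75.2069, so price P = 409 - 75.2069 = 333.7931.

333.79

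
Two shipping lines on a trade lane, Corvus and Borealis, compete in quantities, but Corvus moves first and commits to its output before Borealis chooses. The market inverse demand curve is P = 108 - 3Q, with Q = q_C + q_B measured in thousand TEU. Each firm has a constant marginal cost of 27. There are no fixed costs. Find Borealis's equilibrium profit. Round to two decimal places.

136.69

Solve by backward induction. Given q_C, the follower Borealis maximises π_B = (108 - 3q_C - 3q_B)q_B - 27q_B.
Follower FOC: 81 - 3q_C - 6q_B = 0, so q_B(q_C) = (81 - 3q_C)/6.
The leader anticipates this reaction. Substituting into P = 108 - 3Q gives P = 135/2 - (3/2)q_C, so π_C = (135/2 - (3/2)q_C)q_C - 27q_C.
Leader FOC: 81/2 - 3q_C = 0, so q_C = 27/2.
Then q_B = (81 - 3·(27/2))/6 = 27/4.
Price P = 108 - 3·(81/4) = 189/4.
Borealis's profit: (189/4 - 27)·(27/4) = 136.6875.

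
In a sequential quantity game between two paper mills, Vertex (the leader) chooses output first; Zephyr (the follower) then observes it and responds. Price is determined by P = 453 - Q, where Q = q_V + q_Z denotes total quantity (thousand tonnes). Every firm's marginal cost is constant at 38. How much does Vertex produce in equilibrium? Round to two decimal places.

Solve by backward induction. Given q_V, the follower Zephyr maximises π_Z = (453 - q_V - q_Z)q_Z - 38q_Z.
Follower FOC: 415 - q_V - 2q_Z = 0, so q_Z(q_V) = (415 - q_V)/2.
Vertex substitutes q_Z(q_V) into its own profit: π_V = q_V(453 - q_V - (415 - q_V)/2) - 38q_V = (491/2 - (1/2)q_V)q_V - 38q_V.
Leader FOC: 415/2 - q_V = 0, so q_V = 415/2.
Then q_Z = (415 - 415/2)/2 = 415/4.

207.50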